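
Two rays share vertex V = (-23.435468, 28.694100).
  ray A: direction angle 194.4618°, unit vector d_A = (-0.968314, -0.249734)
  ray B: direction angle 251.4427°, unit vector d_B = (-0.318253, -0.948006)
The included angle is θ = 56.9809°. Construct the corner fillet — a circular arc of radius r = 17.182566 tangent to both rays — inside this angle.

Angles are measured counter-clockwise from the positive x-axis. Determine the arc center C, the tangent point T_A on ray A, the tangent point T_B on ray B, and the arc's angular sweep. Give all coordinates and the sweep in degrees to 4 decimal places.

center=(-49.8002,4.1496) T_A=(-54.0913,20.7878) T_B=(-33.5110,-1.3188) sweep=123.0191

bisector direction at 222.9523° = (-0.731922,-0.681389)
center distance |VC| = r/sin(θ/2) = 17.182566/sin(28.4904°) = 36.021224
C = V + |VC|·bis = (-49.8002,4.1496)
T_A = V + ((C−V)·d_A)·d_A = V + 31.6589·d_A = (-54.0913,20.7878)
T_B = V + ((C−V)·d_B)·d_B = V + 31.6589·d_B = (-33.5110,-1.3188)
sweep = 180° − θ = 123.0191°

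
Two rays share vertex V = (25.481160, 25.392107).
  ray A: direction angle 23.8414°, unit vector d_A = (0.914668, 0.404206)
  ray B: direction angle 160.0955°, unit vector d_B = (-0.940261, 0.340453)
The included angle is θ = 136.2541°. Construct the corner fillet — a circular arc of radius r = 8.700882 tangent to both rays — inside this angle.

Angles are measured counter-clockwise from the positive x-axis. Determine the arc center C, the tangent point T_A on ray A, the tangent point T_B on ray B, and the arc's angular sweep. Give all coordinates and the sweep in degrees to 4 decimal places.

center=(25.1591,34.7624) T_A=(28.6761,26.8040) T_B=(22.1969,26.5813) sweep=43.7459

bisector direction at 91.9685° = (-0.034349,0.999410)
center distance |VC| = r/sin(θ/2) = 8.700882/sin(68.1270°) = 9.375827
C = V + |VC|·bis = (25.1591,34.7624)
T_A = V + ((C−V)·d_A)·d_A = V + 3.4930·d_A = (28.6761,26.8040)
T_B = V + ((C−V)·d_B)·d_B = V + 3.4930·d_B = (22.1969,26.5813)
sweep = 180° − θ = 43.7459°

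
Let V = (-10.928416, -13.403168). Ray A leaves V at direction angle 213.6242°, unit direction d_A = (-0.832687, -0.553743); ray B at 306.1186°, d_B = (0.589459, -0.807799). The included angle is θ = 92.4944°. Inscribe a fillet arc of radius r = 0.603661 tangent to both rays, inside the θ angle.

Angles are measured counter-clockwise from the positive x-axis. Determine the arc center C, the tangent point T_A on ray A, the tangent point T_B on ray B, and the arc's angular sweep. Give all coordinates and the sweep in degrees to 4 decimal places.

bisector direction at 259.8714° = (-0.175858,-0.984416)
center distance |VC| = r/sin(θ/2) = 0.603661/sin(46.2472°) = 0.835713
C = V + |VC|·bis = (-11.0754,-14.2259)
T_A = V + ((C−V)·d_A)·d_A = V + 0.5779·d_A = (-11.4097,-13.7232)
T_B = V + ((C−V)·d_B)·d_B = V + 0.5779·d_B = (-10.5877,-13.8700)
sweep = 180° − θ = 87.5056°

center=(-11.0754,-14.2259) T_A=(-11.4097,-13.7232) T_B=(-10.5877,-13.8700) sweep=87.5056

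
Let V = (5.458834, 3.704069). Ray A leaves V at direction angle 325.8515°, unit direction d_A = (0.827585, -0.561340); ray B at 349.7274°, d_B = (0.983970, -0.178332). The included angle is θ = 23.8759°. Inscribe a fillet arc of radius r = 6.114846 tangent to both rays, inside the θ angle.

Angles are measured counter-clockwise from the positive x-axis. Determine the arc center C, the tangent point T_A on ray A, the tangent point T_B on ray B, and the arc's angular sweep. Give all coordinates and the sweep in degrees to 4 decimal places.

bisector direction at 337.7895° = (0.925801,-0.378011)
center distance |VC| = r/sin(θ/2) = 6.114846/sin(11.9380°) = 29.561418
C = V + |VC|·bis = (32.8268,-7.4705)
T_A = V + ((C−V)·d_A)·d_A = V + 28.9221·d_A = (29.3943,-12.5310)
T_B = V + ((C−V)·d_B)·d_B = V + 28.9221·d_B = (33.9173,-1.4537)
sweep = 180° − θ = 156.1241°

center=(32.8268,-7.4705) T_A=(29.3943,-12.5310) T_B=(33.9173,-1.4537) sweep=156.1241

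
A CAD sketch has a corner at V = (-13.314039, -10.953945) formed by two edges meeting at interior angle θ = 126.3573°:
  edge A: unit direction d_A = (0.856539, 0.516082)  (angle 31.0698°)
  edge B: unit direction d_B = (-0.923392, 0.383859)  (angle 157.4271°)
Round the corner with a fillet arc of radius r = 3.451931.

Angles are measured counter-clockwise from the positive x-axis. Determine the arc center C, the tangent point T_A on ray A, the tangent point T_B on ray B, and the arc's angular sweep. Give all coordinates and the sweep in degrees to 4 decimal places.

bisector direction at 94.2484° = (-0.074082,0.997252)
center distance |VC| = r/sin(θ/2) = 3.451931/sin(63.1786°) = 3.868066
C = V + |VC|·bis = (-13.6006,-7.0965)
T_A = V + ((C−V)·d_A)·d_A = V + 1.7453·d_A = (-11.8191,-10.0532)
T_B = V + ((C−V)·d_B)·d_B = V + 1.7453·d_B = (-14.9256,-10.2840)
sweep = 180° − θ = 53.6427°

center=(-13.6006,-7.0965) T_A=(-11.8191,-10.0532) T_B=(-14.9256,-10.2840) sweep=53.6427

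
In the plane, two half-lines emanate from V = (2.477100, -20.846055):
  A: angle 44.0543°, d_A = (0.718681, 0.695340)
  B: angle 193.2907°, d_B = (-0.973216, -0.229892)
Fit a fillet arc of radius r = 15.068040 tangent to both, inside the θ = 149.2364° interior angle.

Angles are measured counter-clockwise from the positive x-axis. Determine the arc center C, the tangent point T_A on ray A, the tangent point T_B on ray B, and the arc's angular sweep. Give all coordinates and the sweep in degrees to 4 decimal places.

center=(-5.0212,-7.1346) T_A=(5.4562,-17.9637) T_B=(-1.5572,-21.7990) sweep=30.7636

bisector direction at 118.6725° = (-0.479802,0.877377)
center distance |VC| = r/sin(θ/2) = 15.068040/sin(74.6182°) = 15.627834
C = V + |VC|·bis = (-5.0212,-7.1346)
T_A = V + ((C−V)·d_A)·d_A = V + 4.1453·d_A = (5.4562,-17.9637)
T_B = V + ((C−V)·d_B)·d_B = V + 4.1453·d_B = (-1.5572,-21.7990)
sweep = 180° − θ = 30.7636°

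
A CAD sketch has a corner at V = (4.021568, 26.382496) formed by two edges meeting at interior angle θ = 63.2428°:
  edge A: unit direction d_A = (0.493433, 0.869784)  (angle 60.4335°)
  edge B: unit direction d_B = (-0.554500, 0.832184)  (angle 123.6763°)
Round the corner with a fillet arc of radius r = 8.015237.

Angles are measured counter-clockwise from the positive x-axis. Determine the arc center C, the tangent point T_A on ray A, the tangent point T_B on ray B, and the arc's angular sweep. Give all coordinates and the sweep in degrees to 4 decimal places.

bisector direction at 92.0549° = (-0.035857,0.999357)
center distance |VC| = r/sin(θ/2) = 8.015237/sin(31.6214°) = 15.287385
C = V + |VC|·bis = (3.4734,41.6601)
T_A = V + ((C−V)·d_A)·d_A = V + 13.0177·d_A = (10.4449,37.7051)
T_B = V + ((C−V)·d_B)·d_B = V + 13.0177·d_B = (-3.1967,37.2156)
sweep = 180° − θ = 116.7572°

center=(3.4734,41.6601) T_A=(10.4449,37.7051) T_B=(-3.1967,37.2156) sweep=116.7572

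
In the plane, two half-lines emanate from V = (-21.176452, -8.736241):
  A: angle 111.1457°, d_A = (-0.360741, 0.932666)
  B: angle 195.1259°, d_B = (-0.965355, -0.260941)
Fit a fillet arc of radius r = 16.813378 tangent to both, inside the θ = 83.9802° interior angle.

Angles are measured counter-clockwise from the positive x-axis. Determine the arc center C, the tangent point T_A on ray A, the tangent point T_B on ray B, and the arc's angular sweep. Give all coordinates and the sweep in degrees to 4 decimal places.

center=(-43.5962,2.6204) T_A=(-27.9150,8.6856) T_B=(-39.2089,-13.6105) sweep=96.0198

bisector direction at 153.1358° = (-0.892080,0.451877)
center distance |VC| = r/sin(θ/2) = 16.813378/sin(41.9901°) = 25.132022
C = V + |VC|·bis = (-43.5962,2.6204)
T_A = V + ((C−V)·d_A)·d_A = V + 18.6796·d_A = (-27.9150,8.6856)
T_B = V + ((C−V)·d_B)·d_B = V + 18.6796·d_B = (-39.2089,-13.6105)
sweep = 180° − θ = 96.0198°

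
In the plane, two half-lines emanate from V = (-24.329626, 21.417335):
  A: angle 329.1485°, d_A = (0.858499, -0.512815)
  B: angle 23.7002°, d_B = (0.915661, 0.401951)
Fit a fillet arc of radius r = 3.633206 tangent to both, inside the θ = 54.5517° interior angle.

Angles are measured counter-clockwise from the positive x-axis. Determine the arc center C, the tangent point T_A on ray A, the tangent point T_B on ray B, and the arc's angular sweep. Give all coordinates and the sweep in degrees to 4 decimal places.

bisector direction at 356.4244° = (0.998053,-0.062366)
center distance |VC| = r/sin(θ/2) = 3.633206/sin(27.2758°) = 7.928005
C = V + |VC|·bis = (-16.4171,20.9229)
T_A = V + ((C−V)·d_A)·d_A = V + 7.0465·d_A = (-18.2802,17.8038)
T_B = V + ((C−V)·d_B)·d_B = V + 7.0465·d_B = (-17.8774,24.2497)
sweep = 180° − θ = 125.4483°

center=(-16.4171,20.9229) T_A=(-18.2802,17.8038) T_B=(-17.8774,24.2497) sweep=125.4483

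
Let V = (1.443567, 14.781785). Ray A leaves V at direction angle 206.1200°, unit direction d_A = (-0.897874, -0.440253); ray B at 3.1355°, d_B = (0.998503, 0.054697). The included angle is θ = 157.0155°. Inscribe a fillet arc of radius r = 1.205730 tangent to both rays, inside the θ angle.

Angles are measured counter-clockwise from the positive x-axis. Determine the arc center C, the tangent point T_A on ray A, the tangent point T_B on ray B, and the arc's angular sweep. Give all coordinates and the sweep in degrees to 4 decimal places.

center=(1.7543,13.5913) T_A=(1.2235,14.6739) T_B=(1.6883,14.7952) sweep=22.9845

bisector direction at 284.6277° = (0.252538,-0.967587)
center distance |VC| = r/sin(θ/2) = 1.205730/sin(78.5078°) = 1.230397
C = V + |VC|·bis = (1.7543,13.5913)
T_A = V + ((C−V)·d_A)·d_A = V + 0.2451·d_A = (1.2235,14.6739)
T_B = V + ((C−V)·d_B)·d_B = V + 0.2451·d_B = (1.6883,14.7952)
sweep = 180° − θ = 22.9845°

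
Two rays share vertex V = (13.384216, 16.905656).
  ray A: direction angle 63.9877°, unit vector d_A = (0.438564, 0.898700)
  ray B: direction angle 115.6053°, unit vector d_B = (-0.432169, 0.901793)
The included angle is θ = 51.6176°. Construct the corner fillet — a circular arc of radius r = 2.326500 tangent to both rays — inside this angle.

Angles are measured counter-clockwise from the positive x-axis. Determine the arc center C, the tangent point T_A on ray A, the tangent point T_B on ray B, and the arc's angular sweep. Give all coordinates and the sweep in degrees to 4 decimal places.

bisector direction at 89.7965° = (0.003552,0.999994)
center distance |VC| = r/sin(θ/2) = 2.326500/sin(25.8088°) = 5.343738
C = V + |VC|·bis = (13.4032,22.2494)
T_A = V + ((C−V)·d_A)·d_A = V + 4.8107·d_A = (15.4940,21.2290)
T_B = V + ((C−V)·d_B)·d_B = V + 4.8107·d_B = (11.3052,21.2439)
sweep = 180° − θ = 128.3824°

center=(13.4032,22.2494) T_A=(15.4940,21.2290) T_B=(11.3052,21.2439) sweep=128.3824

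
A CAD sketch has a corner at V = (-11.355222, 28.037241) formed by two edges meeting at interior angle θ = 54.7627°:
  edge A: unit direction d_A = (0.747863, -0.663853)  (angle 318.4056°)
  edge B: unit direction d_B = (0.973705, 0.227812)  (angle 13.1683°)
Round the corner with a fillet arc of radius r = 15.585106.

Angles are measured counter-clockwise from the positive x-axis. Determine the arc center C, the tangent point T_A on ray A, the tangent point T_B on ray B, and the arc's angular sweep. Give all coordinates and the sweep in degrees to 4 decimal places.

bisector direction at 345.7869° = (0.969389,-0.245528)
center distance |VC| = r/sin(θ/2) = 15.585106/sin(27.3814°) = 33.887238
C = V + |VC|·bis = (21.4947,19.7170)
T_A = V + ((C−V)·d_A)·d_A = V + 30.0907·d_A = (11.1485,8.0614)
T_B = V + ((C−V)·d_B)·d_B = V + 30.0907·d_B = (17.9442,34.8923)
sweep = 180° − θ = 125.2373°

center=(21.4947,19.7170) T_A=(11.1485,8.0614) T_B=(17.9442,34.8923) sweep=125.2373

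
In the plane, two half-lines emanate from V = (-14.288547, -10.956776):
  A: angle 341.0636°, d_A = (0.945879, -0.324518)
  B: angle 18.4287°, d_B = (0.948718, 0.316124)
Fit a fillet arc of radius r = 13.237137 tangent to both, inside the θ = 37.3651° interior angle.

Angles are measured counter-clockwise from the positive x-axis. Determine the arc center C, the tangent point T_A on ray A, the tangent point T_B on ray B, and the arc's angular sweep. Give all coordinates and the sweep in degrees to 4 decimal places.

center=(27.0352,-11.1399) T_A=(22.7395,-23.6606) T_B=(22.8506,1.4184) sweep=142.6349

bisector direction at 359.7462° = (0.999990,-0.004431)
center distance |VC| = r/sin(θ/2) = 13.237137/sin(18.6825°) = 41.324149
C = V + |VC|·bis = (27.0352,-11.1399)
T_A = V + ((C−V)·d_A)·d_A = V + 39.1467·d_A = (22.7395,-23.6606)
T_B = V + ((C−V)·d_B)·d_B = V + 39.1467·d_B = (22.8506,1.4184)
sweep = 180° − θ = 142.6349°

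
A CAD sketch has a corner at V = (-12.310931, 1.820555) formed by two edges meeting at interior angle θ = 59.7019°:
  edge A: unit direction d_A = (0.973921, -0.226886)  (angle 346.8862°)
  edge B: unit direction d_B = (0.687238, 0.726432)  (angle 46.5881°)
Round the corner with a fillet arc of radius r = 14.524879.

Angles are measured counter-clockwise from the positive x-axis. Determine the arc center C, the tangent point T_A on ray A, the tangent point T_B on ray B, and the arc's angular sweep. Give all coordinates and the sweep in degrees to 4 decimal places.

bisector direction at 16.7371° = (0.957636,0.287982)
center distance |VC| = r/sin(θ/2) = 14.524879/sin(29.8510°) = 29.181341
C = V + |VC|·bis = (15.6342,10.2242)
T_A = V + ((C−V)·d_A)·d_A = V + 25.3097·d_A = (12.3387,-3.9218)
T_B = V + ((C−V)·d_B)·d_B = V + 25.3097·d_B = (5.0828,20.2063)
sweep = 180° − θ = 120.2981°

center=(15.6342,10.2242) T_A=(12.3387,-3.9218) T_B=(5.0828,20.2063) sweep=120.2981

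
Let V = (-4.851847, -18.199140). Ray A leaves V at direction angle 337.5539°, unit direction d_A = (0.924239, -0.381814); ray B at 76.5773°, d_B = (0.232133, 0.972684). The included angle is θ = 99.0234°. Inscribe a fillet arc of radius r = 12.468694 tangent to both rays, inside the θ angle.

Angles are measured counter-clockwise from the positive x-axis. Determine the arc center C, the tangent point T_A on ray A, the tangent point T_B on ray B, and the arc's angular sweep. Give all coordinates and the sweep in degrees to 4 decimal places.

center=(9.7473,-10.7394) T_A=(4.9866,-22.2635) T_B=(-2.3808,-7.8450) sweep=80.9766

bisector direction at 27.0656° = (0.890486,0.455010)
center distance |VC| = r/sin(θ/2) = 12.468694/sin(49.5117°) = 16.394558
C = V + |VC|·bis = (9.7473,-10.7394)
T_A = V + ((C−V)·d_A)·d_A = V + 10.6449·d_A = (4.9866,-22.2635)
T_B = V + ((C−V)·d_B)·d_B = V + 10.6449·d_B = (-2.3808,-7.8450)
sweep = 180° − θ = 80.9766°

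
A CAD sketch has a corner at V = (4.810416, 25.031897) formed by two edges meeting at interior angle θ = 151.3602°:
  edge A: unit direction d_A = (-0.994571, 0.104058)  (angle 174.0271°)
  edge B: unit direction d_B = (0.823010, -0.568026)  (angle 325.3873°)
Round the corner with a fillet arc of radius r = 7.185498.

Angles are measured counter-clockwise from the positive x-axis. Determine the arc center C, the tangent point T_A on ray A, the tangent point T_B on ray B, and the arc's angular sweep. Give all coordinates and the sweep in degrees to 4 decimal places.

bisector direction at 249.7072° = (-0.346818,-0.937933)
center distance |VC| = r/sin(θ/2) = 7.185498/sin(75.6801°) = 7.415911
C = V + |VC|·bis = (2.2384,18.0763)
T_A = V + ((C−V)·d_A)·d_A = V + 1.8342·d_A = (2.9862,25.2228)
T_B = V + ((C−V)·d_B)·d_B = V + 1.8342·d_B = (6.3200,23.9900)
sweep = 180° − θ = 28.6398°

center=(2.2384,18.0763) T_A=(2.9862,25.2228) T_B=(6.3200,23.9900) sweep=28.6398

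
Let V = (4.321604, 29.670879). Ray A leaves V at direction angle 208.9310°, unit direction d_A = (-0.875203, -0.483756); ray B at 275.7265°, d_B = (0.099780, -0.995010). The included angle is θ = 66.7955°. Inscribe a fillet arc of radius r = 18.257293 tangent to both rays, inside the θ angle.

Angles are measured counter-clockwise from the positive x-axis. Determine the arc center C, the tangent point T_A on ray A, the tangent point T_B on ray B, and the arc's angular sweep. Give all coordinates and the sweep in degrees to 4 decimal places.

bisector direction at 242.3288° = (-0.464398,-0.885627)
center distance |VC| = r/sin(θ/2) = 18.257293/sin(33.3978°) = 33.168064
C = V + |VC|·bis = (-11.0816,0.2964)
T_A = V + ((C−V)·d_A)·d_A = V + 27.6910·d_A = (-19.9136,16.2752)
T_B = V + ((C−V)·d_B)·d_B = V + 27.6910·d_B = (7.0846,2.1181)
sweep = 180° − θ = 113.2045°

center=(-11.0816,0.2964) T_A=(-19.9136,16.2752) T_B=(7.0846,2.1181) sweep=113.2045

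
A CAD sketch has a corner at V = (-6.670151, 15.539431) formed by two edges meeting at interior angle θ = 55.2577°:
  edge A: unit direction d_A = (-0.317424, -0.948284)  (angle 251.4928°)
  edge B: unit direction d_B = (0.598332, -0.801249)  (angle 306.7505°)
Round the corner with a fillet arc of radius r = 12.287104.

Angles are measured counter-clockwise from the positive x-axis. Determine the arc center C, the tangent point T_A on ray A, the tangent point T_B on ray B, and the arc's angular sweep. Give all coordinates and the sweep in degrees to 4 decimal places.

bisector direction at 279.1216° = (0.158531,-0.987354)
center distance |VC| = r/sin(θ/2) = 12.287104/sin(27.6288°) = 26.495548
C = V + |VC|·bis = (-2.4698,-10.6211)
T_A = V + ((C−V)·d_A)·d_A = V + 23.4743·d_A = (-14.1214,-6.7208)
T_B = V + ((C−V)·d_B)·d_B = V + 23.4743·d_B = (7.3752,-3.2693)
sweep = 180° − θ = 124.7423°

center=(-2.4698,-10.6211) T_A=(-14.1214,-6.7208) T_B=(7.3752,-3.2693) sweep=124.7423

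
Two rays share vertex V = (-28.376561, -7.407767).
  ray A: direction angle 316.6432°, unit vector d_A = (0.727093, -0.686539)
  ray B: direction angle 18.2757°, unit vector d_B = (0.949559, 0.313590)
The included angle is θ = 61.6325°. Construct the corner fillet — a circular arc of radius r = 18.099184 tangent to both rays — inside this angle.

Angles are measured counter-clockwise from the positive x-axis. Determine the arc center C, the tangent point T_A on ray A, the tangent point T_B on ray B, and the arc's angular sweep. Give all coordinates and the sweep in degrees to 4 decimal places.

center=(6.1108,-15.0790) T_A=(-6.3151,-28.2388) T_B=(0.4350,2.1072) sweep=118.3675

bisector direction at 347.4595° = (0.976143,-0.217131)
center distance |VC| = r/sin(θ/2) = 18.099184/sin(30.8163°) = 35.330202
C = V + |VC|·bis = (6.1108,-15.0790)
T_A = V + ((C−V)·d_A)·d_A = V + 30.3421·d_A = (-6.3151,-28.2388)
T_B = V + ((C−V)·d_B)·d_B = V + 30.3421·d_B = (0.4350,2.1072)
sweep = 180° − θ = 118.3675°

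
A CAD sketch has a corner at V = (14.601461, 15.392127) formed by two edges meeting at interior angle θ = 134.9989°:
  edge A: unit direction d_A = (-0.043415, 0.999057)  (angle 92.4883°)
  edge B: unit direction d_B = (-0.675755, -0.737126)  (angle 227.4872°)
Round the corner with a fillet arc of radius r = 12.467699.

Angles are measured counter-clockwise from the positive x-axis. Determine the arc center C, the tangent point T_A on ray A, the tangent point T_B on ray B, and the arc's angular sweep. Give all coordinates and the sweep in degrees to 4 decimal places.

bisector direction at 159.9877° = (-0.939619,0.342221)
center distance |VC| = r/sin(θ/2) = 12.467699/sin(67.4994°) = 13.494994
C = V + |VC|·bis = (1.9213,20.0104)
T_A = V + ((C−V)·d_A)·d_A = V + 5.1644·d_A = (14.3772,20.5517)
T_B = V + ((C−V)·d_B)·d_B = V + 5.1644·d_B = (11.1116,11.5853)
sweep = 180° − θ = 45.0011°

center=(1.9213,20.0104) T_A=(14.3772,20.5517) T_B=(11.1116,11.5853) sweep=45.0011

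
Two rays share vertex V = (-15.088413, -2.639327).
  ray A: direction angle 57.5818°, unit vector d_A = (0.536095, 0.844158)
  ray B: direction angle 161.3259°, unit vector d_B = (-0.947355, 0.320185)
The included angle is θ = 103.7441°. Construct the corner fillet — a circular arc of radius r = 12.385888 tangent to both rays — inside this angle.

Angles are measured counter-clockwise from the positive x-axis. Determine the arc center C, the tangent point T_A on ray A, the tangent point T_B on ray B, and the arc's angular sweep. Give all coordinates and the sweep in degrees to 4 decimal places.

center=(-20.3324,12.2072) T_A=(-9.8767,5.5672) T_B=(-24.2982,0.4734) sweep=76.2559

bisector direction at 109.4538° = (-0.333047,0.942910)
center distance |VC| = r/sin(θ/2) = 12.385888/sin(51.8721°) = 15.745428
C = V + |VC|·bis = (-20.3324,12.2072)
T_A = V + ((C−V)·d_A)·d_A = V + 9.7215·d_A = (-9.8767,5.5672)
T_B = V + ((C−V)·d_B)·d_B = V + 9.7215·d_B = (-24.2982,0.4734)
sweep = 180° − θ = 76.2559°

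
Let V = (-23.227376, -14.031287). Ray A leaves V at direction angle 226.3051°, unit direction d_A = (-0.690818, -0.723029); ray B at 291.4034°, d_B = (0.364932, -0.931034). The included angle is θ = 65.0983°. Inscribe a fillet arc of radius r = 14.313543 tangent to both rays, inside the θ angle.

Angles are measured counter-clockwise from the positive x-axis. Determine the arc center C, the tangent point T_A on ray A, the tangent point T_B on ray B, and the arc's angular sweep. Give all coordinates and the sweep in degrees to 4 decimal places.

bisector direction at 258.8542° = (-0.193305,-0.981139)
center distance |VC| = r/sin(θ/2) = 14.313543/sin(32.5491°) = 26.603966
C = V + |VC|·bis = (-28.3701,-40.1335)
T_A = V + ((C−V)·d_A)·d_A = V + 22.4253·d_A = (-38.7192,-30.2454)
T_B = V + ((C−V)·d_B)·d_B = V + 22.4253·d_B = (-15.0437,-34.9100)
sweep = 180° − θ = 114.9017°

center=(-28.3701,-40.1335) T_A=(-38.7192,-30.2454) T_B=(-15.0437,-34.9100) sweep=114.9017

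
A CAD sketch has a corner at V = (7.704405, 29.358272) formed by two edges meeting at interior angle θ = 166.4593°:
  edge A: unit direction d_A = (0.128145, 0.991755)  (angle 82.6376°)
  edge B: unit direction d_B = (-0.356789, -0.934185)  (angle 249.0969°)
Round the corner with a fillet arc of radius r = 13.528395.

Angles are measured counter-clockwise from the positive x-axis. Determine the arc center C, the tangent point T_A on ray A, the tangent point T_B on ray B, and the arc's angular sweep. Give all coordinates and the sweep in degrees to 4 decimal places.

center=(-5.5066,32.6847) T_A=(7.9102,30.9511) T_B=(7.1314,27.8579) sweep=13.5407

bisector direction at 165.8673° = (-0.969733,0.244169)
center distance |VC| = r/sin(θ/2) = 13.528395/sin(83.2297°) = 13.623396
C = V + |VC|·bis = (-5.5066,32.6847)
T_A = V + ((C−V)·d_A)·d_A = V + 1.6061·d_A = (7.9102,30.9511)
T_B = V + ((C−V)·d_B)·d_B = V + 1.6061·d_B = (7.1314,27.8579)
sweep = 180° − θ = 13.5407°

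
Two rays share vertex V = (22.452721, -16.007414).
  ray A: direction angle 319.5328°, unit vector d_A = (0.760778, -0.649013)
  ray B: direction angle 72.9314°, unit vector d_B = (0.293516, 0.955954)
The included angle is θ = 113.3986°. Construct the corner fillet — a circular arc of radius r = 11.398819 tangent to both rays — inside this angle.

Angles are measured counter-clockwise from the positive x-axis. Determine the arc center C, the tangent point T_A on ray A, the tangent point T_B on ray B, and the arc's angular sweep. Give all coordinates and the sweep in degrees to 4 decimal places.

bisector direction at 16.2321° = (0.960137,0.279529)
center distance |VC| = r/sin(θ/2) = 11.398819/sin(56.6993°) = 13.638203
C = V + |VC|·bis = (35.5473,-12.1951)
T_A = V + ((C−V)·d_A)·d_A = V + 7.4878·d_A = (28.1493,-20.8671)
T_B = V + ((C−V)·d_B)·d_B = V + 7.4878·d_B = (24.6505,-8.8494)
sweep = 180° − θ = 66.6014°

center=(35.5473,-12.1951) T_A=(28.1493,-20.8671) T_B=(24.6505,-8.8494) sweep=66.6014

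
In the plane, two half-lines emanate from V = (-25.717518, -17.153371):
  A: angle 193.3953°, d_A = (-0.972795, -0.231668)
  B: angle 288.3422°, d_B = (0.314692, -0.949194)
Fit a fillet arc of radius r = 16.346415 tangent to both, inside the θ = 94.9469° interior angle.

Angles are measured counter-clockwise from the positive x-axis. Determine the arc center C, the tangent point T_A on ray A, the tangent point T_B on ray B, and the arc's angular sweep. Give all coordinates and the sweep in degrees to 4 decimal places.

bisector direction at 240.8688° = (-0.486812,-0.873507)
center distance |VC| = r/sin(θ/2) = 16.346415/sin(47.4734°) = 22.180745
C = V + |VC|·bis = (-36.5154,-36.5284)
T_A = V + ((C−V)·d_A)·d_A = V + 14.9927·d_A = (-40.3023,-20.6267)
T_B = V + ((C−V)·d_B)·d_B = V + 14.9927·d_B = (-20.9994,-31.3843)
sweep = 180° − θ = 85.0531°

center=(-36.5154,-36.5284) T_A=(-40.3023,-20.6267) T_B=(-20.9994,-31.3843) sweep=85.0531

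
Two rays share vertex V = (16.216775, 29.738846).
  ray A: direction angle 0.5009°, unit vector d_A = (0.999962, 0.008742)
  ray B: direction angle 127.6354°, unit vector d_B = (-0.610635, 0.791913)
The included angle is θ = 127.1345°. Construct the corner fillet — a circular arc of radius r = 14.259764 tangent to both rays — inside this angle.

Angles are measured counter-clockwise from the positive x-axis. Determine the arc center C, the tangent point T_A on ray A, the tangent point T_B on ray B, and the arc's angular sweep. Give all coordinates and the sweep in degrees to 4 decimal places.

bisector direction at 64.0682° = (0.437302,0.899315)
center distance |VC| = r/sin(θ/2) = 14.259764/sin(63.5673°) = 15.924558
C = V + |VC|·bis = (23.1806,44.0600)
T_A = V + ((C−V)·d_A)·d_A = V + 7.0888·d_A = (23.3053,29.8008)
T_B = V + ((C−V)·d_B)·d_B = V + 7.0888·d_B = (11.8881,35.3525)
sweep = 180° − θ = 52.8655°

center=(23.1806,44.0600) T_A=(23.3053,29.8008) T_B=(11.8881,35.3525) sweep=52.8655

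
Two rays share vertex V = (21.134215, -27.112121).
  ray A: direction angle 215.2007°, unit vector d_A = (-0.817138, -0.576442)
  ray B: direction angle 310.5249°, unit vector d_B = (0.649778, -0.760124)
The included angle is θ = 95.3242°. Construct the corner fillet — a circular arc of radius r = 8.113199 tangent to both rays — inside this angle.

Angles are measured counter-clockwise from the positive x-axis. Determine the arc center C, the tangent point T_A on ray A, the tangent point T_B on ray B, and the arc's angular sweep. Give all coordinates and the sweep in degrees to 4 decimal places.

bisector direction at 262.8628° = (-0.124246,-0.992251)
center distance |VC| = r/sin(θ/2) = 8.113199/sin(47.6621°) = 10.975860
C = V + |VC|·bis = (19.7705,-38.0029)
T_A = V + ((C−V)·d_A)·d_A = V + 7.3923·d_A = (15.0937,-31.3733)
T_B = V + ((C−V)·d_B)·d_B = V + 7.3923·d_B = (25.9375,-32.7312)
sweep = 180° − θ = 84.6758°

center=(19.7705,-38.0029) T_A=(15.0937,-31.3733) T_B=(25.9375,-32.7312) sweep=84.6758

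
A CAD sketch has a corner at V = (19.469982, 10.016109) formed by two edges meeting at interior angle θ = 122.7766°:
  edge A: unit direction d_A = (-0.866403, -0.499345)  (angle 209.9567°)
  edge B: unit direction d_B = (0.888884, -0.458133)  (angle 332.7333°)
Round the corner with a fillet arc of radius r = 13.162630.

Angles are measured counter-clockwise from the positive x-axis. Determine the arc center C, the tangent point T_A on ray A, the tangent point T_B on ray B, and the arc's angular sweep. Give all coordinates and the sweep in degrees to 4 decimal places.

center=(19.8219,-4.9733) T_A=(13.2492,6.4308) T_B=(25.8522,6.7267) sweep=57.2234

bisector direction at 271.3450° = (0.023473,-0.999724)
center distance |VC| = r/sin(θ/2) = 13.162630/sin(61.3883°) = 14.993566
C = V + |VC|·bis = (19.8219,-4.9733)
T_A = V + ((C−V)·d_A)·d_A = V + 7.1800·d_A = (13.2492,6.4308)
T_B = V + ((C−V)·d_B)·d_B = V + 7.1800·d_B = (25.8522,6.7267)
sweep = 180° − θ = 57.2234°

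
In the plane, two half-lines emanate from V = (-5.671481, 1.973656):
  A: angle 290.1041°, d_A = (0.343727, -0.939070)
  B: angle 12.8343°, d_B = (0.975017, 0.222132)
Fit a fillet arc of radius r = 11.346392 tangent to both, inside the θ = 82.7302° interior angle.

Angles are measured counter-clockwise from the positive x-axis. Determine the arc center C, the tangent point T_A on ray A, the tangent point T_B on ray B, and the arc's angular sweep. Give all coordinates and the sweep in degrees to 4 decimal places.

bisector direction at 331.4692° = (0.878560,-0.477631)
center distance |VC| = r/sin(θ/2) = 11.346392/sin(41.3651°) = 17.169265
C = V + |VC|·bis = (9.4128,-6.2269)
T_A = V + ((C−V)·d_A)·d_A = V + 12.8858·d_A = (-1.2423,-10.1270)
T_B = V + ((C−V)·d_B)·d_B = V + 12.8858·d_B = (6.8924,4.8360)
sweep = 180° − θ = 97.2698°

center=(9.4128,-6.2269) T_A=(-1.2423,-10.1270) T_B=(6.8924,4.8360) sweep=97.2698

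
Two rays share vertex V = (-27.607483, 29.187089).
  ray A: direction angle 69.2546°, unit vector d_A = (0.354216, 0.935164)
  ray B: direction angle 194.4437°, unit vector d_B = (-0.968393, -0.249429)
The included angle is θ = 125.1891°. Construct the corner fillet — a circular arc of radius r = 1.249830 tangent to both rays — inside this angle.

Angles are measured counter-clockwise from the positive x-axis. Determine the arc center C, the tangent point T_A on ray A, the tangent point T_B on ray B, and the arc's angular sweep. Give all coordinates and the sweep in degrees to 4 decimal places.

bisector direction at 131.8491° = (-0.667172,0.744904)
center distance |VC| = r/sin(θ/2) = 1.249830/sin(62.5945°) = 1.407828
C = V + |VC|·bis = (-28.5467,30.2358)
T_A = V + ((C−V)·d_A)·d_A = V + 0.6480·d_A = (-27.3780,29.7931)
T_B = V + ((C−V)·d_B)·d_B = V + 0.6480·d_B = (-28.2350,29.0255)
sweep = 180° − θ = 54.8109°

center=(-28.5467,30.2358) T_A=(-27.3780,29.7931) T_B=(-28.2350,29.0255) sweep=54.8109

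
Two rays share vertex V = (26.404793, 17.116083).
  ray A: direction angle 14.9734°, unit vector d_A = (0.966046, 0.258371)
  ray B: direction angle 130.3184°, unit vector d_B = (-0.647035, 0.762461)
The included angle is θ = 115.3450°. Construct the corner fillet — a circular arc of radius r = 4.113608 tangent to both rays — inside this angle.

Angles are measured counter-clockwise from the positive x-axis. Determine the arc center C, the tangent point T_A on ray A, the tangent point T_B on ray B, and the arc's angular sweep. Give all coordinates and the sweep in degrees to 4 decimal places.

bisector direction at 72.6459° = (0.298276,0.954480)
center distance |VC| = r/sin(θ/2) = 4.113608/sin(57.6725°) = 4.868145
C = V + |VC|·bis = (27.8568,21.7626)
T_A = V + ((C−V)·d_A)·d_A = V + 2.6033·d_A = (28.9197,17.7887)
T_B = V + ((C−V)·d_B)·d_B = V + 2.6033·d_B = (24.7204,19.1010)
sweep = 180° − θ = 64.6550°

center=(27.8568,21.7626) T_A=(28.9197,17.7887) T_B=(24.7204,19.1010) sweep=64.6550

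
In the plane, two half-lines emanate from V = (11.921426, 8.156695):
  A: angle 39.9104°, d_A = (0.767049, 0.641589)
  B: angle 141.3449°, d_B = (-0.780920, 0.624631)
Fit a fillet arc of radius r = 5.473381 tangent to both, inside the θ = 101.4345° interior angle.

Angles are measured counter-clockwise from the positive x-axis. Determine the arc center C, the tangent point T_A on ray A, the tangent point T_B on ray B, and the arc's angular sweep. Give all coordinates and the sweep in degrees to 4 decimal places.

center=(11.8440,15.2275) T_A=(15.3556,11.0292) T_B=(8.4251,10.9533) sweep=78.5655

bisector direction at 90.6277° = (-0.010954,0.999940)
center distance |VC| = r/sin(θ/2) = 5.473381/sin(50.7172°) = 7.071270
C = V + |VC|·bis = (11.8440,15.2275)
T_A = V + ((C−V)·d_A)·d_A = V + 4.4772·d_A = (15.3556,11.0292)
T_B = V + ((C−V)·d_B)·d_B = V + 4.4772·d_B = (8.4251,10.9533)
sweep = 180° − θ = 78.5655°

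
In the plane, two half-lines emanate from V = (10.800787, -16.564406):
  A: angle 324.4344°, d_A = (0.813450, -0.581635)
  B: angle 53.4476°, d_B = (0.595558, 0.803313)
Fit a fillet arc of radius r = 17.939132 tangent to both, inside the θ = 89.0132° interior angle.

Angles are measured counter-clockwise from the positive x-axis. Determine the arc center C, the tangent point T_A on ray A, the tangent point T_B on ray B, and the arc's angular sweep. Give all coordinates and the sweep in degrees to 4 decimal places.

center=(36.0809,-12.5871) T_A=(25.6469,-27.1797) T_B=(21.6702,-1.9033) sweep=90.9868

bisector direction at 8.9410° = (0.987849,0.155417)
center distance |VC| = r/sin(θ/2) = 17.939132/sin(44.5066°) = 25.591086
C = V + |VC|·bis = (36.0809,-12.5871)
T_A = V + ((C−V)·d_A)·d_A = V + 18.2508·d_A = (25.6469,-27.1797)
T_B = V + ((C−V)·d_B)·d_B = V + 18.2508·d_B = (21.6702,-1.9033)
sweep = 180° − θ = 90.9868°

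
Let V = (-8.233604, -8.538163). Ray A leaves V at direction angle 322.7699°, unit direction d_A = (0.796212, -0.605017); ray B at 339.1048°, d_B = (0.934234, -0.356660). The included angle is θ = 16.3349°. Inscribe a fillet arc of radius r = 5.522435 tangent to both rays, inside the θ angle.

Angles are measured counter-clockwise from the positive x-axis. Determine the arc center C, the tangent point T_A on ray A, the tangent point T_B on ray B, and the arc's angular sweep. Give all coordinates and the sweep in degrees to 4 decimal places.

bisector direction at 330.9374° = (0.874089,-0.485766)
center distance |VC| = r/sin(θ/2) = 5.522435/sin(8.1675°) = 38.872152
C = V + |VC|·bis = (25.7441,-27.4209)
T_A = V + ((C−V)·d_A)·d_A = V + 38.4779·d_A = (22.4029,-31.8180)
T_B = V + ((C−V)·d_B)·d_B = V + 38.4779·d_B = (27.7137,-22.2617)
sweep = 180° − θ = 163.6651°

center=(25.7441,-27.4209) T_A=(22.4029,-31.8180) T_B=(27.7137,-22.2617) sweep=163.6651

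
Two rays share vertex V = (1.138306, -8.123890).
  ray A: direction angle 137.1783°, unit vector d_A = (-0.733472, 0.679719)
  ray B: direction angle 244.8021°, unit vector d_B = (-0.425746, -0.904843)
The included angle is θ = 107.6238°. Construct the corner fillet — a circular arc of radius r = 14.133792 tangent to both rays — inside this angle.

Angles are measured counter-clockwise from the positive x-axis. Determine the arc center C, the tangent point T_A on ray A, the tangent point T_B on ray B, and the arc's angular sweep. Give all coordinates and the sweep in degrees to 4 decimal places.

bisector direction at 190.9902° = (-0.981660,-0.190641)
center distance |VC| = r/sin(θ/2) = 14.133792/sin(53.8119°) = 17.512192
C = V + |VC|·bis = (-16.0527,-11.4624)
T_A = V + ((C−V)·d_A)·d_A = V + 10.3399·d_A = (-6.4457,-1.0957)
T_B = V + ((C−V)·d_B)·d_B = V + 10.3399·d_B = (-3.2639,-17.4798)
sweep = 180° − θ = 72.3762°

center=(-16.0527,-11.4624) T_A=(-6.4457,-1.0957) T_B=(-3.2639,-17.4798) sweep=72.3762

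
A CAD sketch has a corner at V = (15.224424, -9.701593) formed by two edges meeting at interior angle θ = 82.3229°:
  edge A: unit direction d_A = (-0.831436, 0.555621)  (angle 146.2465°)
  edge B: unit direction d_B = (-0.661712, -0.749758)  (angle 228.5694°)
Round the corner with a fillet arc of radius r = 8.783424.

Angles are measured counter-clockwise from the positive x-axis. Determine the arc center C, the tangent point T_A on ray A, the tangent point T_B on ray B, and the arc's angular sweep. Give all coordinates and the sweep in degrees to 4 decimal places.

center=(1.9909,-11.4222) T_A=(6.8711,-4.1193) T_B=(8.5763,-17.2343) sweep=97.6771

bisector direction at 187.4079° = (-0.991653,-0.128933)
center distance |VC| = r/sin(θ/2) = 8.783424/sin(41.1615°) = 13.344956
C = V + |VC|·bis = (1.9909,-11.4222)
T_A = V + ((C−V)·d_A)·d_A = V + 10.0469·d_A = (6.8711,-4.1193)
T_B = V + ((C−V)·d_B)·d_B = V + 10.0469·d_B = (8.5763,-17.2343)
sweep = 180° − θ = 97.6771°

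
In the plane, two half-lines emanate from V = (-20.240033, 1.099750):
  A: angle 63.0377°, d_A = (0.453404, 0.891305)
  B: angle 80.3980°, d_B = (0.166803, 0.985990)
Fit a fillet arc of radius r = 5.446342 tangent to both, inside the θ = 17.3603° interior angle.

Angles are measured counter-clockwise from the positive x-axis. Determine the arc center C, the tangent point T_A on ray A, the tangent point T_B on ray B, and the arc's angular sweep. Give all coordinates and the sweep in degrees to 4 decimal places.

bisector direction at 71.7178° = (0.313697,0.949523)
center distance |VC| = r/sin(θ/2) = 5.446342/sin(8.6801°) = 36.088004
C = V + |VC|·bis = (-8.9193,35.3661)
T_A = V + ((C−V)·d_A)·d_A = V + 35.6747·d_A = (-4.0650,32.8968)
T_B = V + ((C−V)·d_B)·d_B = V + 35.6747·d_B = (-14.2894,36.2746)
sweep = 180° − θ = 162.6397°

center=(-8.9193,35.3661) T_A=(-4.0650,32.8968) T_B=(-14.2894,36.2746) sweep=162.6397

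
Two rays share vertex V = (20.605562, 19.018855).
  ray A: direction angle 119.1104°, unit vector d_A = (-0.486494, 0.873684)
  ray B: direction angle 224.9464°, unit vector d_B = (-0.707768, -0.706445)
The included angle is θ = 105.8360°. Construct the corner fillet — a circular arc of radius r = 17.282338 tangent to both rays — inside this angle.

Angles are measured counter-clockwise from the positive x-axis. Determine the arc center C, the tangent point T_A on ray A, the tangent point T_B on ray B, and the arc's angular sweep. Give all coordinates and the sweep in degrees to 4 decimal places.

bisector direction at 172.0284° = (-0.990337,0.138682)
center distance |VC| = r/sin(θ/2) = 17.282338/sin(52.9180°) = 21.663217
C = V + |VC|·bis = (-0.8483,22.0232)
T_A = V + ((C−V)·d_A)·d_A = V + 13.0620·d_A = (14.2510,30.4309)
T_B = V + ((C−V)·d_B)·d_B = V + 13.0620·d_B = (11.3607,9.7913)
sweep = 180° − θ = 74.1640°

center=(-0.8483,22.0232) T_A=(14.2510,30.4309) T_B=(11.3607,9.7913) sweep=74.1640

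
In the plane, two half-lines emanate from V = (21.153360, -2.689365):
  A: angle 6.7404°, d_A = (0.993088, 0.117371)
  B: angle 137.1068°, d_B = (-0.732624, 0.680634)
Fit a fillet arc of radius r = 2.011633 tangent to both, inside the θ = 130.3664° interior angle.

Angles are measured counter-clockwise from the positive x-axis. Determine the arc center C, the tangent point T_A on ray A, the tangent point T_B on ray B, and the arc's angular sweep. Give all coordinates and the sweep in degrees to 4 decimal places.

center=(21.8410,-0.5825) T_A=(22.0772,-2.5802) T_B=(20.4719,-2.0562) sweep=49.6336

bisector direction at 71.9236° = (0.310285,0.950644)
center distance |VC| = r/sin(θ/2) = 2.011633/sin(65.1832°) = 2.216298
C = V + |VC|·bis = (21.8410,-0.5825)
T_A = V + ((C−V)·d_A)·d_A = V + 0.9302·d_A = (22.0772,-2.5802)
T_B = V + ((C−V)·d_B)·d_B = V + 0.9302·d_B = (20.4719,-2.0562)
sweep = 180° − θ = 49.6336°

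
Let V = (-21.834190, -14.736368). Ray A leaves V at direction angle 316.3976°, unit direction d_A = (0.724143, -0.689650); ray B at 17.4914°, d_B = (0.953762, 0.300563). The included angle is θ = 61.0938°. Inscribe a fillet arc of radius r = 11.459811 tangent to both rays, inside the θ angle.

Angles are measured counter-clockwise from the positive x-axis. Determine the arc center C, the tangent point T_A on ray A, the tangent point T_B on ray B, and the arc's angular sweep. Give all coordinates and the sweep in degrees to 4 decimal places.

center=(0.1309,-19.8298) T_A=(-7.7724,-28.1284) T_B=(-3.3135,-8.8999) sweep=118.9062

bisector direction at 346.9445° = (0.974152,-0.225895)
center distance |VC| = r/sin(θ/2) = 11.459811/sin(30.5469°) = 22.547876
C = V + |VC|·bis = (0.1309,-19.8298)
T_A = V + ((C−V)·d_A)·d_A = V + 19.4185·d_A = (-7.7724,-28.1284)
T_B = V + ((C−V)·d_B)·d_B = V + 19.4185·d_B = (-3.3135,-8.8999)
sweep = 180° − θ = 118.9062°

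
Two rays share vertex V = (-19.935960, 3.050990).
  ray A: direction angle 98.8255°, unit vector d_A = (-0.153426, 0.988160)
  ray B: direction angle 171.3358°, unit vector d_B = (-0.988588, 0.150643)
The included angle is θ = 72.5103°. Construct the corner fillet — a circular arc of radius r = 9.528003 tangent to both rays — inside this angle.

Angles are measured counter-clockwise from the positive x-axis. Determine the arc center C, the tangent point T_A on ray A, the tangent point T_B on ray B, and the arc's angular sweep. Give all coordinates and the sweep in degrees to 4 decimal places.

center=(-31.3445,14.4274) T_A=(-21.9293,15.8893) T_B=(-32.7798,5.0082) sweep=107.4897

bisector direction at 135.0806° = (-0.708101,0.706111)
center distance |VC| = r/sin(θ/2) = 9.528003/sin(36.2552°) = 16.111415
C = V + |VC|·bis = (-31.3445,14.4274)
T_A = V + ((C−V)·d_A)·d_A = V + 12.9921·d_A = (-21.9293,15.8893)
T_B = V + ((C−V)·d_B)·d_B = V + 12.9921·d_B = (-32.7798,5.0082)
sweep = 180° − θ = 107.4897°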